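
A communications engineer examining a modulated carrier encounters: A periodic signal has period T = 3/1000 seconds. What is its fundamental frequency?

The fundamental frequency is the reciprocal of the period.
f = 1/T = 1/(3/1000) = 1000/3 Hz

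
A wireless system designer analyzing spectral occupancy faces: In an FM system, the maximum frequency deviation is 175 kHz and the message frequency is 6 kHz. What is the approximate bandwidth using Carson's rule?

Carson's rule: BW = 2*(delta_f + f_m)
= 2*(175 + 6) kHz = 362 kHz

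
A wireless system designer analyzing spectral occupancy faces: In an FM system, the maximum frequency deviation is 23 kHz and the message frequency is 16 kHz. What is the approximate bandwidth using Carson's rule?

Carson's rule: BW = 2*(delta_f + f_m)
= 2*(23 + 16) kHz = 78 kHz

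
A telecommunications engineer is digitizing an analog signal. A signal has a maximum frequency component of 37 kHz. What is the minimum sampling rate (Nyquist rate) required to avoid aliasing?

By the Nyquist-Shannon sampling theorem,
the minimum sampling rate (Nyquist rate) must be at least 2 * f_max.
Nyquist rate = 2 * 37 kHz = 74 kHz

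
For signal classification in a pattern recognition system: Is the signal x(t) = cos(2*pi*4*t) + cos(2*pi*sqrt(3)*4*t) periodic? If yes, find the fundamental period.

f1 = 4 Hz, f2 = 4*sqrt(3) Hz
Ratio f2/f1 = sqrt(3), which is irrational.
Since the frequency ratio is irrational, no common period exists.
The signal is not periodic.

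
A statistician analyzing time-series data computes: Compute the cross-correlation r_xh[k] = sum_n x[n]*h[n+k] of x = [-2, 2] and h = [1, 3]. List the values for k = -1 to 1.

Both sequences indexed from 0 and zero outside their support.
Lags with overlap: k = -1 to 1.
  r_xh[-1] = x[1]*h[0] = 2
  r_xh[0] = x[0]*h[0] + x[1]*h[1] = 4
  r_xh[1] = x[0]*h[1] = -6
r_xh = [2, 4, -6] (for k = -1, ..., 1)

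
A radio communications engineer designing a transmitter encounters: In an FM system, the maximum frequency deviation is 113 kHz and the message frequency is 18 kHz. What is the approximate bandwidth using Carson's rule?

Carson's rule: BW = 2*(delta_f + f_m)
= 2*(113 + 18) kHz = 262 kHz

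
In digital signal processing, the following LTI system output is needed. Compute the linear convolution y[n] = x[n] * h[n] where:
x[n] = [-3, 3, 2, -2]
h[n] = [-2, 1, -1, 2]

y[n] = sum_k x[k]*h[n-k]. Output length = len(x) + len(h) - 1 = 4 + 4 - 1 = 7.
y[0] = -3*-2 = 6
y[1] = 3*-2 + -3*1 = -9
y[2] = 2*-2 + 3*1 + -3*-1 = 2
y[3] = -2*-2 + 2*1 + 3*-1 + -3*2 = -3
y[4] = -2*1 + 2*-1 + 3*2 = 2
y[5] = -2*-1 + 2*2 = 6
y[6] = -2*2 = -4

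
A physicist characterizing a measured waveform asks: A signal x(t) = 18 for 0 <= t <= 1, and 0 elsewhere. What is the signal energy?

Energy = integral of |x(t)|^2 dt over the signal duration
= 18^2 * 1 = 324 * 1 = 324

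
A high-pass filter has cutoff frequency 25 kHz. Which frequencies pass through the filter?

A high-pass filter passes all frequencies above the cutoff frequency 25 kHz and attenuates lower frequencies.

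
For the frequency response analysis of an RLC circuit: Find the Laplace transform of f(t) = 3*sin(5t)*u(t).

Standard pair: sin(wt)*u(t) <-> w/(s^2+w^2)
With w = 5: L{3*sin(5t)*u(t)} = 15/(s^2+25)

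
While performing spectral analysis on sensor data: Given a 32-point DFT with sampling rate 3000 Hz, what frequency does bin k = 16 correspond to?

The frequency of DFT bin k is: f_k = k * f_s / N
f_16 = 16 * 3000 / 32 = 1500 Hz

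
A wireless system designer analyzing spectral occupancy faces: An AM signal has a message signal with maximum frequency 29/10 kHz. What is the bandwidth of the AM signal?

In AM (double-sideband), the bandwidth is twice the message frequency.
BW = 2 * f_m = 2 * 29/10 kHz = 29/5 kHz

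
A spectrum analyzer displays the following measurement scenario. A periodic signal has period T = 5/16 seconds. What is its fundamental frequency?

The fundamental frequency is the reciprocal of the period.
f = 1/T = 1/(5/16) = 16/5 Hz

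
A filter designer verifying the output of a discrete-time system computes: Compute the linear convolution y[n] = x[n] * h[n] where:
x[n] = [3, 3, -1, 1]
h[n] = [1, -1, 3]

y[n] = sum_k x[k]*h[n-k]. Output length = len(x) + len(h) - 1 = 4 + 3 - 1 = 6.
y[0] = 3*1 = 3
y[1] = 3*1 + 3*-1 = 0
y[2] = -1*1 + 3*-1 + 3*3 = 5
y[3] = 1*1 + -1*-1 + 3*3 = 11
y[4] = 1*-1 + -1*3 = -4
y[5] = 1*3 = 3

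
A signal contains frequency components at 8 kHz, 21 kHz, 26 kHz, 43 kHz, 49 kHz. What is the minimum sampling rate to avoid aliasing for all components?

The highest frequency component is f_max = 49 kHz.
Nyquist rate = 2 * f_max = 2 * 49 kHz = 98 kHz.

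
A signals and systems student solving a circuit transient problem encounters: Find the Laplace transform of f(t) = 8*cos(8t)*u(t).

Standard pair: cos(wt)*u(t) <-> s/(s^2+w^2)
With w = 8: L{8*cos(8t)*u(t)} = 8s/(s^2+64)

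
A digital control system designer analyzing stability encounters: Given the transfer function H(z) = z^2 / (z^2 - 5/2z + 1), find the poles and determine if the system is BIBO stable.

Poles are roots of the denominator: z^2 - 5/2z + 1 = 0.
Quadratic formula: z = [-(-5/2) +/- sqrt((-5/2)^2 - 4*(1))] / 2
Discriminant = 25/4 - 4 = 9/4; sqrt = 3/2.
z = (5/2 +/- 3/2) / 2 => z = 2 or z = 1/2.
|p1| = 2, |p2| = 1/2.
For BIBO stability, all poles must lie inside the unit circle (|p| < 1).
System is UNSTABLE since at least one |p| >= 1.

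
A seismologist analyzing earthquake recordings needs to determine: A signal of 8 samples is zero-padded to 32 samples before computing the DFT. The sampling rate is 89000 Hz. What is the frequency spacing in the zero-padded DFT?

Original DFT: N = 8, resolution = f_s/N = 89000/8 = 11125 Hz
Zero-padded DFT: N = 32, resolution = f_s/N = 89000/32 = 11125/4 Hz
Zero-padding interpolates the spectrum (finer frequency grid)
but does NOT improve the true spectral resolution (ability to resolve close frequencies).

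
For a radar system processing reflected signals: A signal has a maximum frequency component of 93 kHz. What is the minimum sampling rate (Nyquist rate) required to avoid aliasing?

By the Nyquist-Shannon sampling theorem,
the minimum sampling rate (Nyquist rate) must be at least 2 * f_max.
Nyquist rate = 2 * 93 kHz = 186 kHz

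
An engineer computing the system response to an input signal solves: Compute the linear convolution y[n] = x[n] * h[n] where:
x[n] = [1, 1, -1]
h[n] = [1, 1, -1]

y[n] = sum_k x[k]*h[n-k]. Output length = len(x) + len(h) - 1 = 3 + 3 - 1 = 5.
y[0] = 1*1 = 1
y[1] = 1*1 + 1*1 = 2
y[2] = -1*1 + 1*1 + 1*-1 = -1
y[3] = -1*1 + 1*-1 = -2
y[4] = -1*-1 = 1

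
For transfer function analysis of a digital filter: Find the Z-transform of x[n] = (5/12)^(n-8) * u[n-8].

Time-shifting property: if X(z) = Z{x[n]}, then Z{x[n-d]} = z^(-d) * X(z)
X(z) = z/(z - 5/12) for x[n] = (5/12)^n * u[n]
Z{x[n-8]} = z^(-8) * z/(z - 5/12) = z^(-7)/(z - 5/12)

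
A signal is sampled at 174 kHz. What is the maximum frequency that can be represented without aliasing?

The maximum frequency that can be represented without aliasing
is the Nyquist frequency: f_max = f_s / 2 = 174 kHz / 2 = 87 kHz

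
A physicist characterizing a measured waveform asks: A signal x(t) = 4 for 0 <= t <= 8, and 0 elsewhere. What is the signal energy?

Energy = integral of |x(t)|^2 dt over the signal duration
= 4^2 * 8 = 16 * 8 = 128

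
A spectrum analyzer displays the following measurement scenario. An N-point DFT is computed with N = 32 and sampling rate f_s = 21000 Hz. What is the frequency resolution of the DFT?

DFT frequency resolution = f_s / N
= 21000 / 32 = 2625/4 Hz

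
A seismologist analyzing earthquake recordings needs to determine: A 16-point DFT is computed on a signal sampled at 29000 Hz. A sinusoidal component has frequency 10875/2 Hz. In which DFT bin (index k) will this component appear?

DFT frequency resolution = f_s/N = 29000/16 = 3625/2 Hz
Bin index k = f_signal / resolution = 10875/2 / 3625/2 = 3
The signal frequency 10875/2 Hz falls in DFT bin k = 3.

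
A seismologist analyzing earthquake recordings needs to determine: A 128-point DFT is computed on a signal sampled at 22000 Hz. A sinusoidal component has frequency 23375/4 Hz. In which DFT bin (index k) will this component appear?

DFT frequency resolution = f_s/N = 22000/128 = 1375/8 Hz
Bin index k = f_signal / resolution = 23375/4 / 1375/8 = 34
The signal frequency 23375/4 Hz falls in DFT bin k = 34.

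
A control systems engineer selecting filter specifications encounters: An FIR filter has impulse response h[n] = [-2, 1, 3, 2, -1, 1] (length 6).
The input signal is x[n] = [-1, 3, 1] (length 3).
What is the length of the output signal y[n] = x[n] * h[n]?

For linear convolution, the output length is:
len(y) = len(x) + len(h) - 1 = 3 + 6 - 1 = 8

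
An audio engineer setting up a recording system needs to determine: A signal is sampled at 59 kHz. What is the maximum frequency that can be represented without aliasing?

The maximum frequency that can be represented without aliasing
is the Nyquist frequency: f_max = f_s / 2 = 59 kHz / 2 = 59/2 kHz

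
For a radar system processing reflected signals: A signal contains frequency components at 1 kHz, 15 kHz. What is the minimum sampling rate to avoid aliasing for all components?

The highest frequency component is f_max = 15 kHz.
Nyquist rate = 2 * f_max = 2 * 15 kHz = 30 kHz.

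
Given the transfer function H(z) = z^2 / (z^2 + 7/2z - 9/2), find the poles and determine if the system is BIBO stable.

Poles are roots of the denominator: z^2 + 7/2z - 9/2 = 0.
Quadratic formula: z = [-(7/2) +/- sqrt((7/2)^2 - 4*(-9/2))] / 2
Discriminant = 49/4 + 18 = 121/4; sqrt = 11/2.
z = (-7/2 +/- 11/2) / 2 => z = 1 or z = -9/2.
|p1| = 9/2, |p2| = 1.
For BIBO stability, all poles must lie inside the unit circle (|p| < 1).
System is UNSTABLE since at least one |p| >= 1.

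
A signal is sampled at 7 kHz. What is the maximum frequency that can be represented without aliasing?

The maximum frequency that can be represented without aliasing
is the Nyquist frequency: f_max = f_s / 2 = 7 kHz / 2 = 7/2 kHz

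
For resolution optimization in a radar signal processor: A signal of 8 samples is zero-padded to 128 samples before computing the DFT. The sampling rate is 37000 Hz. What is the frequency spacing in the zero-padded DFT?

Original DFT: N = 8, resolution = f_s/N = 37000/8 = 4625 Hz
Zero-padded DFT: N = 128, resolution = f_s/N = 37000/128 = 4625/16 Hz
Zero-padding interpolates the spectrum (finer frequency grid)
but does NOT improve the true spectral resolution (ability to resolve close frequencies).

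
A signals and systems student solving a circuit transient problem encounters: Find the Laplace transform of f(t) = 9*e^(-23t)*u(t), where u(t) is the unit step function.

Standard Laplace transform pair:
e^(-at)*u(t) <-> 1/(s+a)
With a = 23: L{9*e^(-23t)*u(t)} = 9/(s+23), ROC: Re(s) > -23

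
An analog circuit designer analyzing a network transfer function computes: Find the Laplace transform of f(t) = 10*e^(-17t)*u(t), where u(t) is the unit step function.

Standard Laplace transform pair:
e^(-at)*u(t) <-> 1/(s+a)
With a = 17: L{10*e^(-17t)*u(t)} = 10/(s+17), ROC: Re(s) > -17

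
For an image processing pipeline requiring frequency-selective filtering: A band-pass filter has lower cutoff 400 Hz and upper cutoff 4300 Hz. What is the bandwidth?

Bandwidth = f_high - f_low
= 4300 Hz - 400 Hz = 3900 Hz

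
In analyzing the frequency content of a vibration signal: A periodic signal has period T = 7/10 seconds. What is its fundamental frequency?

The fundamental frequency is the reciprocal of the period.
f = 1/T = 1/(7/10) = 10/7 Hz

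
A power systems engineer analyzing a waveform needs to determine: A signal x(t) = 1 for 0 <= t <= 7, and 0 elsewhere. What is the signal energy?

Energy = integral of |x(t)|^2 dt over the signal duration
= 1^2 * 7 = 1 * 7 = 7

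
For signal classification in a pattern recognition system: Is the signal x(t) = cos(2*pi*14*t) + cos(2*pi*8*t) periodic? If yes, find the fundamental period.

f1 = 14 Hz, f2 = 8 Hz
Period T1 = 1/14, T2 = 1/8
Ratio T1/T2 = 8/14, which is rational.
The signal is periodic with fundamental period T = 1/GCD(14,8) = 1/2 s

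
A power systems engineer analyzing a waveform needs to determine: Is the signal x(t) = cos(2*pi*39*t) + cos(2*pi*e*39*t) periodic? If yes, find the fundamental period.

f1 = 39 Hz, f2 = 39*e Hz
Ratio f2/f1 = e, which is irrational.
Since the frequency ratio is irrational, no common period exists.
The signal is not periodic.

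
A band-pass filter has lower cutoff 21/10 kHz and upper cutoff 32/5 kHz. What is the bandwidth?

Bandwidth = f_high - f_low
= 32/5 kHz - 21/10 kHz = 43/10 kHz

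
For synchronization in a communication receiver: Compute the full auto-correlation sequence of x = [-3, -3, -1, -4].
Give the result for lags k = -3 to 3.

r_xx[k] = sum_m x[m]*x[m+k], indexed from 0, for k = -3 to 3:
  r_xx[-3] = x[3]*x[0] = 12
  r_xx[-2] = x[2]*x[0] + x[3]*x[1] = 15
  r_xx[-1] = x[1]*x[0] + x[2]*x[1] + x[3]*x[2] = 16
  r_xx[0] = x[0]*x[0] + x[1]*x[1] + x[2]*x[2] + x[3]*x[3] = 35
  r_xx[1] = x[0]*x[1] + x[1]*x[2] + x[2]*x[3] = 16
  r_xx[2] = x[0]*x[2] + x[1]*x[3] = 15
  r_xx[3] = x[0]*x[3] = 12
r_xx = [12, 15, 16, 35, 16, 15, 12]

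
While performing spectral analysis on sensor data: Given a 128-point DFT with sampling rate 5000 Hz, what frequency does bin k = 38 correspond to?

The frequency of DFT bin k is: f_k = k * f_s / N
f_38 = 38 * 5000 / 128 = 11875/8 Hz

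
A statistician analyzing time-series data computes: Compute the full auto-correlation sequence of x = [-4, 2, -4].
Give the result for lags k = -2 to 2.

r_xx[k] = sum_m x[m]*x[m+k], indexed from 0, for k = -2 to 2:
  r_xx[-2] = x[2]*x[0] = 16
  r_xx[-1] = x[1]*x[0] + x[2]*x[1] = -16
  r_xx[0] = x[0]*x[0] + x[1]*x[1] + x[2]*x[2] = 36
  r_xx[1] = x[0]*x[1] + x[1]*x[2] = -16
  r_xx[2] = x[0]*x[2] = 16
r_xx = [16, -16, 36, -16, 16]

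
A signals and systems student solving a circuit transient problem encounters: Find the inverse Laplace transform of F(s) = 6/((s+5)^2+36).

Standard pair: w/((s+a)^2+w^2) <-> e^(-at)*sin(wt)*u(t)
With a=5, w=6: f(t) = e^(-5t)*sin(6t)*u(t)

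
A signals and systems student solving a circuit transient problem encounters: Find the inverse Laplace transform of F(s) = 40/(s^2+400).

Standard pair: w/(s^2+w^2) <-> sin(wt)*u(t)
Recognize w^2 = 400, so w = 20; numerator 40 = 2*20.
f(t) = 2*sin(20t)*u(t)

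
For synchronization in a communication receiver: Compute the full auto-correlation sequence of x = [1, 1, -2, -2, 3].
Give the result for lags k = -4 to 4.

r_xx[k] = sum_m x[m]*x[m+k], indexed from 0, for k = -4 to 4:
  r_xx[-4] = x[4]*x[0] = 3
  r_xx[-3] = x[3]*x[0] + x[4]*x[1] = 1
  r_xx[-2] = x[2]*x[0] + x[3]*x[1] + x[4]*x[2] = -10
  r_xx[-1] = x[1]*x[0] + x[2]*x[1] + x[3]*x[2] + x[4]*x[3] = -3
  r_xx[0] = x[0]*x[0] + x[1]*x[1] + x[2]*x[2] + x[3]*x[3] + x[4]*x[4] = 19
  r_xx[1] = x[0]*x[1] + x[1]*x[2] + x[2]*x[3] + x[3]*x[4] = -3
  r_xx[2] = x[0]*x[2] + x[1]*x[3] + x[2]*x[4] = -10
  r_xx[3] = x[0]*x[3] + x[1]*x[4] = 1
  r_xx[4] = x[0]*x[4] = 3
r_xx = [3, 1, -10, -3, 19, -3, -10, 1, 3]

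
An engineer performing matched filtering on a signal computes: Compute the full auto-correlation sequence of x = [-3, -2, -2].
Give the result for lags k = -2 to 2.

r_xx[k] = sum_m x[m]*x[m+k], indexed from 0, for k = -2 to 2:
  r_xx[-2] = x[2]*x[0] = 6
  r_xx[-1] = x[1]*x[0] + x[2]*x[1] = 10
  r_xx[0] = x[0]*x[0] + x[1]*x[1] + x[2]*x[2] = 17
  r_xx[1] = x[0]*x[1] + x[1]*x[2] = 10
  r_xx[2] = x[0]*x[2] = 6
r_xx = [6, 10, 17, 10, 6]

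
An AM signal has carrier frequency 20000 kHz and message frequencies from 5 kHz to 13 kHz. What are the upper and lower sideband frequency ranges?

Upper sideband (USB) = fc + [fm_low, fm_high] = 20000 + [5, 13] = [20005, 20013] kHz
Lower sideband (LSB) = fc - [fm_high, fm_low] = 20000 - [13, 5] = [19987, 19995] kHz
Total occupied spectrum: 19987 kHz to 20013 kHz (plus carrier at 20000 kHz)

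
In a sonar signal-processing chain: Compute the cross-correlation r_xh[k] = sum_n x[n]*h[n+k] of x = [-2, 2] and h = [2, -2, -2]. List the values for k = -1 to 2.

Both sequences indexed from 0 and zero outside their support.
Lags with overlap: k = -1 to 2.
  r_xh[-1] = x[1]*h[0] = 4
  r_xh[0] = x[0]*h[0] + x[1]*h[1] = -8
  r_xh[1] = x[0]*h[1] + x[1]*h[2] = 0
  r_xh[2] = x[0]*h[2] = 4
r_xh = [4, -8, 0, 4] (for k = -1, ..., 2)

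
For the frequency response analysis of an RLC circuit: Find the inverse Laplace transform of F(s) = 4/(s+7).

Standard pair: k/(s+a) <-> k*e^(-at)*u(t)
With k=4, a=7: f(t) = 4*e^(-7t)*u(t)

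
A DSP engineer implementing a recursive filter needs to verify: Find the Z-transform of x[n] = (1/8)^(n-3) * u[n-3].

Time-shifting property: if X(z) = Z{x[n]}, then Z{x[n-d]} = z^(-d) * X(z)
X(z) = z/(z - 1/8) for x[n] = (1/8)^n * u[n]
Z{x[n-3]} = z^(-3) * z/(z - 1/8) = z^(-2)/(z - 1/8)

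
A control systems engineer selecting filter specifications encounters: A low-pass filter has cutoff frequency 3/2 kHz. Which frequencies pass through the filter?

A low-pass filter passes all frequencies below the cutoff frequency 3/2 kHz and attenuates higher frequencies.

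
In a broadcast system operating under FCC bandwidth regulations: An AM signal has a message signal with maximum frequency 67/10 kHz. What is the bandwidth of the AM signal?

In AM (double-sideband), the bandwidth is twice the message frequency.
BW = 2 * f_m = 2 * 67/10 kHz = 67/5 kHz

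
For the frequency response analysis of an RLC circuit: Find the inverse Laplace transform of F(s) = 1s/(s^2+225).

Standard pair: s/(s^2+w^2) <-> cos(wt)*u(t)
With k=1, w=15: f(t) = cos(15t)*u(t)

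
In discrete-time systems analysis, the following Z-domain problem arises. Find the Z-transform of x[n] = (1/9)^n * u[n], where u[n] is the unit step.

The Z-transform of a^n * u[n] is z/(z-a) for |z| > |a|.
Here a = 1/9, so X(z) = z/(z - (1/9)) = 9z/(9z - 1)
ROC: |z| > 1/9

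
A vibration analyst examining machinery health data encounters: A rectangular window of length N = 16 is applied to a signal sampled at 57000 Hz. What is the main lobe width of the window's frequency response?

For a rectangular window of length N,
the main lobe width in frequency is 2*f_s/N.
= 2*57000/16 = 7125 Hz
This determines the minimum frequency separation for resolving two sinusoids.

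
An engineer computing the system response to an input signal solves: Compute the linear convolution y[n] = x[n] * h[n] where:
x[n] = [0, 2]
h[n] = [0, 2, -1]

y[n] = sum_k x[k]*h[n-k]. Output length = len(x) + len(h) - 1 = 2 + 3 - 1 = 4.
y[0] = 0*0 = 0
y[1] = 2*0 + 0*2 = 0
y[2] = 2*2 + 0*-1 = 4
y[3] = 2*-1 = -2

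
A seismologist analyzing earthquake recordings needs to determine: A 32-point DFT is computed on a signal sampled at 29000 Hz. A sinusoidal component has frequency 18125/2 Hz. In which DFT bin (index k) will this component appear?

DFT frequency resolution = f_s/N = 29000/32 = 3625/4 Hz
Bin index k = f_signal / resolution = 18125/2 / 3625/4 = 10
The signal frequency 18125/2 Hz falls in DFT bin k = 10.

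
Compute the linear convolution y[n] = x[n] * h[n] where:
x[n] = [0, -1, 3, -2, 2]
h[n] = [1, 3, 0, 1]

y[n] = sum_k x[k]*h[n-k]. Output length = len(x) + len(h) - 1 = 5 + 4 - 1 = 8.
y[0] = 0*1 = 0
y[1] = -1*1 + 0*3 = -1
y[2] = 3*1 + -1*3 + 0*0 = 0
y[3] = -2*1 + 3*3 + -1*0 + 0*1 = 7
y[4] = 2*1 + -2*3 + 3*0 + -1*1 = -5
y[5] = 2*3 + -2*0 + 3*1 = 9
y[6] = 2*0 + -2*1 = -2
y[7] = 2*1 = 2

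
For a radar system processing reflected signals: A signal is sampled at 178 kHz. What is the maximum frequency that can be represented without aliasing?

The maximum frequency that can be represented without aliasing
is the Nyquist frequency: f_max = f_s / 2 = 178 kHz / 2 = 89 kHz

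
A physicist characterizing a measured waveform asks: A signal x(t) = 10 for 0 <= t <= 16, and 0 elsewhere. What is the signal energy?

Energy = integral of |x(t)|^2 dt over the signal duration
= 10^2 * 16 = 100 * 16 = 1600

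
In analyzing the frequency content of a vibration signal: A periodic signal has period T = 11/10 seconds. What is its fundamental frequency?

The fundamental frequency is the reciprocal of the period.
f = 1/T = 1/(11/10) = 10/11 Hz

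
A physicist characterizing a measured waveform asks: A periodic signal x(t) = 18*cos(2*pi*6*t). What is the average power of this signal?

Average power of A*cos(wt) is A^2/2.
P = 18^2 / 2 = 324/2 = 162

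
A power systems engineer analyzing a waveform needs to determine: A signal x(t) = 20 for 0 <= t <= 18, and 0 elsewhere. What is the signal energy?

Energy = integral of |x(t)|^2 dt over the signal duration
= 20^2 * 18 = 400 * 18 = 7200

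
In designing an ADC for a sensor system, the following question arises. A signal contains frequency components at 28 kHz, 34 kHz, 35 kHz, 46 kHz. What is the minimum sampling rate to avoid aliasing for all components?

The highest frequency component is f_max = 46 kHz.
Nyquist rate = 2 * f_max = 2 * 46 kHz = 92 kHz.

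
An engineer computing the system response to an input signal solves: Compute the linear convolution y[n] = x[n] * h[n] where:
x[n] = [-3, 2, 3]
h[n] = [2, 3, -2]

y[n] = sum_k x[k]*h[n-k]. Output length = len(x) + len(h) - 1 = 3 + 3 - 1 = 5.
y[0] = -3*2 = -6
y[1] = 2*2 + -3*3 = -5
y[2] = 3*2 + 2*3 + -3*-2 = 18
y[3] = 3*3 + 2*-2 = 5
y[4] = 3*-2 = -6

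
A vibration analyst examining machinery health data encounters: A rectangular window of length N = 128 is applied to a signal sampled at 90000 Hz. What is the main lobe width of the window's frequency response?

For a rectangular window of length N,
the main lobe width in frequency is 2*f_s/N.
= 2*90000/128 = 5625/4 Hz
This determines the minimum frequency separation for resolving two sinusoids.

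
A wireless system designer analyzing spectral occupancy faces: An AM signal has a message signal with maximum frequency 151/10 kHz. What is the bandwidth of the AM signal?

In AM (double-sideband), the bandwidth is twice the message frequency.
BW = 2 * f_m = 2 * 151/10 kHz = 151/5 kHz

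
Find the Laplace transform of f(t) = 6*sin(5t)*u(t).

Standard pair: sin(wt)*u(t) <-> w/(s^2+w^2)
With w = 5: L{6*sin(5t)*u(t)} = 30/(s^2+25)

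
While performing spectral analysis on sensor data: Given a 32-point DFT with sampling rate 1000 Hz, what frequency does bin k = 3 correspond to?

The frequency of DFT bin k is: f_k = k * f_s / N
f_3 = 3 * 1000 / 32 = 375/4 Hz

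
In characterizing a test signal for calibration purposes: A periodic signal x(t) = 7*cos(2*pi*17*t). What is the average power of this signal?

Average power of A*cos(wt) is A^2/2.
P = 7^2 / 2 = 49/2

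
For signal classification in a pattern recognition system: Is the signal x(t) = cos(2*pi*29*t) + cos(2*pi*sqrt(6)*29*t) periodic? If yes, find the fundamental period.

f1 = 29 Hz, f2 = 29*sqrt(6) Hz
Ratio f2/f1 = sqrt(6), which is irrational.
Since the frequency ratio is irrational, no common period exists.
The signal is not periodic.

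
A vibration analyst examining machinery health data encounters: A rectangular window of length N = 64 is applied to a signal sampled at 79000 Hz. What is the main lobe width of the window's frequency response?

For a rectangular window of length N,
the main lobe width in frequency is 2*f_s/N.
= 2*79000/64 = 9875/4 Hz
This determines the minimum frequency separation for resolving two sinusoids.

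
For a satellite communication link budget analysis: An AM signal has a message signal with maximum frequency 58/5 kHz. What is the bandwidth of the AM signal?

In AM (double-sideband), the bandwidth is twice the message frequency.
BW = 2 * f_m = 2 * 58/5 kHz = 116/5 kHz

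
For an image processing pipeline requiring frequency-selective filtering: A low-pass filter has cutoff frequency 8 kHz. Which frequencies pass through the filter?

A low-pass filter passes all frequencies below the cutoff frequency 8 kHz and attenuates higher frequencies.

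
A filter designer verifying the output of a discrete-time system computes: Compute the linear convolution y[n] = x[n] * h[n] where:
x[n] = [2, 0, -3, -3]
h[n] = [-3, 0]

y[n] = sum_k x[k]*h[n-k]. Output length = len(x) + len(h) - 1 = 4 + 2 - 1 = 5.
y[0] = 2*-3 = -6
y[1] = 0*-3 + 2*0 = 0
y[2] = -3*-3 + 0*0 = 9
y[3] = -3*-3 + -3*0 = 9
y[4] = -3*0 = 0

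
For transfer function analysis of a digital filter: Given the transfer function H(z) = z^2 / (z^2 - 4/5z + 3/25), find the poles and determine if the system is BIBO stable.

Poles are roots of the denominator: z^2 - 4/5z + 3/25 = 0.
Quadratic formula: z = [-(-4/5) +/- sqrt((-4/5)^2 - 4*(3/25))] / 2
Discriminant = 16/25 - 12/25 = 4/25; sqrt = 2/5.
z = (4/5 +/- 2/5) / 2 => z = 3/5 or z = 1/5.
|p1| = 3/5, |p2| = 1/5.
For BIBO stability, all poles must lie inside the unit circle (|p| < 1).
System is STABLE since both |p| < 1.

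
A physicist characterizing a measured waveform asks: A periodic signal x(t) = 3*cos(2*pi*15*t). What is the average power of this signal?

Average power of A*cos(wt) is A^2/2.
P = 3^2 / 2 = 9/2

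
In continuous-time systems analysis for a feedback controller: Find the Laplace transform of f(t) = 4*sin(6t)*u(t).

Standard pair: sin(wt)*u(t) <-> w/(s^2+w^2)
With w = 6: L{4*sin(6t)*u(t)} = 24/(s^2+36)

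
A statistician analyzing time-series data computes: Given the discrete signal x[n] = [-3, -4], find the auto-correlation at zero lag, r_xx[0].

The auto-correlation at zero lag r_xx[0] equals the signal energy.
r_xx[0] = sum of x[n]^2 = (-3)^2 + (-4)^2
= 9 + 16 = 25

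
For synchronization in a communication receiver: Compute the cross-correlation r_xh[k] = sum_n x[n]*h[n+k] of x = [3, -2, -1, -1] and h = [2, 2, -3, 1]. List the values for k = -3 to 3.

Both sequences indexed from 0 and zero outside their support.
Lags with overlap: k = -3 to 3.
  r_xh[-3] = x[3]*h[0] = -2
  r_xh[-2] = x[2]*h[0] + x[3]*h[1] = -4
  r_xh[-1] = x[1]*h[0] + x[2]*h[1] + x[3]*h[2] = -3
  r_xh[0] = x[0]*h[0] + x[1]*h[1] + x[2]*h[2] + x[3]*h[3] = 4
  r_xh[1] = x[0]*h[1] + x[1]*h[2] + x[2]*h[3] = 11
  r_xh[2] = x[0]*h[2] + x[1]*h[3] = -11
  r_xh[3] = x[0]*h[3] = 3
r_xh = [-2, -4, -3, 4, 11, -11, 3] (for k = -3, ..., 3)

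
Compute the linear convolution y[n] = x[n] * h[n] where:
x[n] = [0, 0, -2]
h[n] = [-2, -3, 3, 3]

y[n] = sum_k x[k]*h[n-k]. Output length = len(x) + len(h) - 1 = 3 + 4 - 1 = 6.
y[0] = 0*-2 = 0
y[1] = 0*-2 + 0*-3 = 0
y[2] = -2*-2 + 0*-3 + 0*3 = 4
y[3] = -2*-3 + 0*3 + 0*3 = 6
y[4] = -2*3 + 0*3 = -6
y[5] = -2*3 = -6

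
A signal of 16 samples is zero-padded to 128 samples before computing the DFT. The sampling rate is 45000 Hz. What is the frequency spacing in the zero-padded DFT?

Original DFT: N = 16, resolution = f_s/N = 45000/16 = 5625/2 Hz
Zero-padded DFT: N = 128, resolution = f_s/N = 45000/128 = 5625/16 Hz
Zero-padding interpolates the spectrum (finer frequency grid)
but does NOT improve the true spectral resolution (ability to resolve close frequencies).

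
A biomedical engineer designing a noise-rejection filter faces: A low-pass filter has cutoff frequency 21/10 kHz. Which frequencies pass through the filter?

A low-pass filter passes all frequencies below the cutoff frequency 21/10 kHz and attenuates higher frequencies.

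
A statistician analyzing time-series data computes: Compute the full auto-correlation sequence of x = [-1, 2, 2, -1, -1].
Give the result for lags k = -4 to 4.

r_xx[k] = sum_m x[m]*x[m+k], indexed from 0, for k = -4 to 4:
  r_xx[-4] = x[4]*x[0] = 1
  r_xx[-3] = x[3]*x[0] + x[4]*x[1] = -1
  r_xx[-2] = x[2]*x[0] + x[3]*x[1] + x[4]*x[2] = -6
  r_xx[-1] = x[1]*x[0] + x[2]*x[1] + x[3]*x[2] + x[4]*x[3] = 1
  r_xx[0] = x[0]*x[0] + x[1]*x[1] + x[2]*x[2] + x[3]*x[3] + x[4]*x[4] = 11
  r_xx[1] = x[0]*x[1] + x[1]*x[2] + x[2]*x[3] + x[3]*x[4] = 1
  r_xx[2] = x[0]*x[2] + x[1]*x[3] + x[2]*x[4] = -6
  r_xx[3] = x[0]*x[3] + x[1]*x[4] = -1
  r_xx[4] = x[0]*x[4] = 1
r_xx = [1, -1, -6, 1, 11, 1, -6, -1, 1]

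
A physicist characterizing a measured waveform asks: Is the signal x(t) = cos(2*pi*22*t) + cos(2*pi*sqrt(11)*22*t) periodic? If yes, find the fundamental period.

f1 = 22 Hz, f2 = 22*sqrt(11) Hz
Ratio f2/f1 = sqrt(11), which is irrational.
Since the frequency ratio is irrational, no common period exists.
The signal is not periodic.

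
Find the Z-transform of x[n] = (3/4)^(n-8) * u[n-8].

Time-shifting property: if X(z) = Z{x[n]}, then Z{x[n-d]} = z^(-d) * X(z)
X(z) = z/(z - 3/4) for x[n] = (3/4)^n * u[n]
Z{x[n-8]} = z^(-8) * z/(z - 3/4) = z^(-7)/(z - 3/4)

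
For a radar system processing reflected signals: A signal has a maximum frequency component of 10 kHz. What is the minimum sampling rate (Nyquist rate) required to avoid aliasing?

By the Nyquist-Shannon sampling theorem,
the minimum sampling rate (Nyquist rate) must be at least 2 * f_max.
Nyquist rate = 2 * 10 kHz = 20 kHz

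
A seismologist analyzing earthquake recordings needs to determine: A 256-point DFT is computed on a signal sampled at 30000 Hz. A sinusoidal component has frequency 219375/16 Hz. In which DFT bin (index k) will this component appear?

DFT frequency resolution = f_s/N = 30000/256 = 1875/16 Hz
Bin index k = f_signal / resolution = 219375/16 / 1875/16 = 117
The signal frequency 219375/16 Hz falls in DFT bin k = 117.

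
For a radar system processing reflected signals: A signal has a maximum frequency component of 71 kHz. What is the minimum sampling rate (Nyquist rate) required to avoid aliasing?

By the Nyquist-Shannon sampling theorem,
the minimum sampling rate (Nyquist rate) must be at least 2 * f_max.
Nyquist rate = 2 * 71 kHz = 142 kHz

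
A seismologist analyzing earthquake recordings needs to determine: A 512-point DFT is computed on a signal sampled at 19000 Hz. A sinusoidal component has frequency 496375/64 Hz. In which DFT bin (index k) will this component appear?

DFT frequency resolution = f_s/N = 19000/512 = 2375/64 Hz
Bin index k = f_signal / resolution = 496375/64 / 2375/64 = 209
The signal frequency 496375/64 Hz falls in DFT bin k = 209.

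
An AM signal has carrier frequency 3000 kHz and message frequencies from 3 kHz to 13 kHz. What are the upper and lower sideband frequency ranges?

Upper sideband (USB) = fc + [fm_low, fm_high] = 3000 + [3, 13] = [3003, 3013] kHz
Lower sideband (LSB) = fc - [fm_high, fm_low] = 3000 - [13, 3] = [2987, 2997] kHz
Total occupied spectrum: 2987 kHz to 3013 kHz (plus carrier at 3000 kHz)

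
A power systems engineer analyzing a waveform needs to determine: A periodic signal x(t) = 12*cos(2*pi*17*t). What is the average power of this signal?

Average power of A*cos(wt) is A^2/2.
P = 12^2 / 2 = 144/2 = 72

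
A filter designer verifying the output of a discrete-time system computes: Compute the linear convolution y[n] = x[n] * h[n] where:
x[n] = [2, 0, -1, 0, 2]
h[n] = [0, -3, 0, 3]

y[n] = sum_k x[k]*h[n-k]. Output length = len(x) + len(h) - 1 = 5 + 4 - 1 = 8.
y[0] = 2*0 = 0
y[1] = 0*0 + 2*-3 = -6
y[2] = -1*0 + 0*-3 + 2*0 = 0
y[3] = 0*0 + -1*-3 + 0*0 + 2*3 = 9
y[4] = 2*0 + 0*-3 + -1*0 + 0*3 = 0
y[5] = 2*-3 + 0*0 + -1*3 = -9
y[6] = 2*0 + 0*3 = 0
y[7] = 2*3 = 6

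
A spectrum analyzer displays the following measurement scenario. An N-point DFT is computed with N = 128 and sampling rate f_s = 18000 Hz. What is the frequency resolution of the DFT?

DFT frequency resolution = f_s / N
= 18000 / 128 = 1125/8 Hz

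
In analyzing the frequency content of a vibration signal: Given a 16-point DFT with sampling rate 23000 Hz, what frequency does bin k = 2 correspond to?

The frequency of DFT bin k is: f_k = k * f_s / N
f_2 = 2 * 23000 / 16 = 2875 Hz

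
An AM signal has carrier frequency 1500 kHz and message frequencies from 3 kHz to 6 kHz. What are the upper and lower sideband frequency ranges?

Upper sideband (USB) = fc + [fm_low, fm_high] = 1500 + [3, 6] = [1503, 1506] kHz
Lower sideband (LSB) = fc - [fm_high, fm_low] = 1500 - [6, 3] = [1494, 1497] kHz
Total occupied spectrum: 1494 kHz to 1506 kHz (plus carrier at 1500 kHz)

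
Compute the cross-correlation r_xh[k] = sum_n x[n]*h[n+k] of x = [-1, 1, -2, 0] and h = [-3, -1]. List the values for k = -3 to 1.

Both sequences indexed from 0 and zero outside their support.
Lags with overlap: k = -3 to 1.
  r_xh[-3] = x[3]*h[0] = 0
  r_xh[-2] = x[2]*h[0] + x[3]*h[1] = 6
  r_xh[-1] = x[1]*h[0] + x[2]*h[1] = -1
  r_xh[0] = x[0]*h[0] + x[1]*h[1] = 2
  r_xh[1] = x[0]*h[1] = 1
r_xh = [0, 6, -1, 2, 1] (for k = -3, ..., 1)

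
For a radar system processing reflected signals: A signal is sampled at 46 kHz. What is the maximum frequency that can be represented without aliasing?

The maximum frequency that can be represented without aliasing
is the Nyquist frequency: f_max = f_s / 2 = 46 kHz / 2 = 23 kHz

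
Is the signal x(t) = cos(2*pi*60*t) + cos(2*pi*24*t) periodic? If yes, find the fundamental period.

f1 = 60 Hz, f2 = 24 Hz
Period T1 = 1/60, T2 = 1/24
Ratio T1/T2 = 24/60, which is rational.
The signal is periodic with fundamental period T = 1/GCD(60,24) = 1/12 s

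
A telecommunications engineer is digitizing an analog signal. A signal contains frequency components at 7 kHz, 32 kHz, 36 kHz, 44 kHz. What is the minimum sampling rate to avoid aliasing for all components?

The highest frequency component is f_max = 44 kHz.
Nyquist rate = 2 * f_max = 2 * 44 kHz = 88 kHz.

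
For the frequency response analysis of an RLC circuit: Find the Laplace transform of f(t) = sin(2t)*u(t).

Standard pair: sin(wt)*u(t) <-> w/(s^2+w^2)
With w = 2: L{sin(2t)*u(t)} = 2/(s^2+4)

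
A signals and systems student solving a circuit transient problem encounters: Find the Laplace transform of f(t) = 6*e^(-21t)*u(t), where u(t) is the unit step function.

Standard Laplace transform pair:
e^(-at)*u(t) <-> 1/(s+a)
With a = 21: L{6*e^(-21t)*u(t)} = 6/(s+21), ROC: Re(s) > -21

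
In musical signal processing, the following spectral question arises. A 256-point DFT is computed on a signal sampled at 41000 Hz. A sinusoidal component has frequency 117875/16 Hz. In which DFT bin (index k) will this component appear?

DFT frequency resolution = f_s/N = 41000/256 = 5125/32 Hz
Bin index k = f_signal / resolution = 117875/16 / 5125/32 = 46
The signal frequency 117875/16 Hz falls in DFT bin k = 46.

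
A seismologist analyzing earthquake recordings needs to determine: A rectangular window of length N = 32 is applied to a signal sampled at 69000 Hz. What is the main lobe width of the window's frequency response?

For a rectangular window of length N,
the main lobe width in frequency is 2*f_s/N.
= 2*69000/32 = 8625/2 Hz
This determines the minimum frequency separation for resolving two sinusoids.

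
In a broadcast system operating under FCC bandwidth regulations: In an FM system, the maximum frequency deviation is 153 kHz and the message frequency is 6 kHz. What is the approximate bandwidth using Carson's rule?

Carson's rule: BW = 2*(delta_f + f_m)
= 2*(153 + 6) kHz = 318 kHz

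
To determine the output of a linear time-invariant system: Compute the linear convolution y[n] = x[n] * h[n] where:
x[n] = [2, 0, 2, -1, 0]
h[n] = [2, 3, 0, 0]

y[n] = sum_k x[k]*h[n-k]. Output length = len(x) + len(h) - 1 = 5 + 4 - 1 = 8.
y[0] = 2*2 = 4
y[1] = 0*2 + 2*3 = 6
y[2] = 2*2 + 0*3 + 2*0 = 4
y[3] = -1*2 + 2*3 + 0*0 + 2*0 = 4
y[4] = 0*2 + -1*3 + 2*0 + 0*0 = -3
y[5] = 0*3 + -1*0 + 2*0 = 0
y[6] = 0*0 + -1*0 = 0
y[7] = 0*0 = 0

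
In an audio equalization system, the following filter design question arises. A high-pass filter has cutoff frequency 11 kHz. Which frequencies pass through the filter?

A high-pass filter passes all frequencies above the cutoff frequency 11 kHz and attenuates lower frequencies.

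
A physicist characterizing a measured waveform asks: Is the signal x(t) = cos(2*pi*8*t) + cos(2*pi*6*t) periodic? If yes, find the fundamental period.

f1 = 8 Hz, f2 = 6 Hz
Period T1 = 1/8, T2 = 1/6
Ratio T1/T2 = 6/8, which is rational.
The signal is periodic with fundamental period T = 1/GCD(8,6) = 1/2 s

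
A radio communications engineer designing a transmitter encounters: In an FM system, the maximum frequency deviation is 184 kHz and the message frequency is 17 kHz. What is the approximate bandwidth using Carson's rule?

Carson's rule: BW = 2*(delta_f + f_m)
= 2*(184 + 17) kHz = 402 kHz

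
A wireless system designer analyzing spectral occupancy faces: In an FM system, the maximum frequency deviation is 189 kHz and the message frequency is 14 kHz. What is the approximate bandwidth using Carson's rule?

Carson's rule: BW = 2*(delta_f + f_m)
= 2*(189 + 14) kHz = 406 kHz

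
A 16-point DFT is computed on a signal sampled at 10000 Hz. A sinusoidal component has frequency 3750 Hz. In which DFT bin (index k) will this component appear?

DFT frequency resolution = f_s/N = 10000/16 = 625 Hz
Bin index k = f_signal / resolution = 3750 / 625 = 6
The signal frequency 3750 Hz falls in DFT bin k = 6.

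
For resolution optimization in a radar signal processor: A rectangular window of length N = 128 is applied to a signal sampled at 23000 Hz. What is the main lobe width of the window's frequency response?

For a rectangular window of length N,
the main lobe width in frequency is 2*f_s/N.
= 2*23000/128 = 2875/8 Hz
This determines the minimum frequency separation for resolving two sinusoids.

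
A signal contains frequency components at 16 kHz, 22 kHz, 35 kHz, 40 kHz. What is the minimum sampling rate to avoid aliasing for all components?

The highest frequency component is f_max = 40 kHz.
Nyquist rate = 2 * f_max = 2 * 40 kHz = 80 kHz.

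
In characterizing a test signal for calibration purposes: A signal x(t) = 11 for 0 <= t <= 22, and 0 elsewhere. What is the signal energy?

Energy = integral of |x(t)|^2 dt over the signal duration
= 11^2 * 22 = 121 * 22 = 2662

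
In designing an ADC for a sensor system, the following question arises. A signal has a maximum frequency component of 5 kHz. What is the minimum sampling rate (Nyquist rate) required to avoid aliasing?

By the Nyquist-Shannon sampling theorem,
the minimum sampling rate (Nyquist rate) must be at least 2 * f_max.
Nyquist rate = 2 * 5 kHz = 10 kHz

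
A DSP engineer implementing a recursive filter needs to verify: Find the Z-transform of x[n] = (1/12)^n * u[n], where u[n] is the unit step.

The Z-transform of a^n * u[n] is z/(z-a) for |z| > |a|.
Here a = 1/12, so X(z) = z/(z - (1/12)) = 12z/(12z - 1)
ROC: |z| > 1/12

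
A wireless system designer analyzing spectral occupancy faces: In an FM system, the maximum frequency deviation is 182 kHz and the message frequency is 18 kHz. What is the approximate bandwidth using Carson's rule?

Carson's rule: BW = 2*(delta_f + f_m)
= 2*(182 + 18) kHz = 400 kHz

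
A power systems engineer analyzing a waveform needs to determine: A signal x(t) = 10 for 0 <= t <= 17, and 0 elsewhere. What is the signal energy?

Energy = integral of |x(t)|^2 dt over the signal duration
= 10^2 * 17 = 100 * 17 = 1700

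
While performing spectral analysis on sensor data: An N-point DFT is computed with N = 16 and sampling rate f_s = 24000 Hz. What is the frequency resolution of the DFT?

DFT frequency resolution = f_s / N
= 24000 / 16 = 1500 Hz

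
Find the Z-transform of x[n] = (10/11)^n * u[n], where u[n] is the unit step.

The Z-transform of a^n * u[n] is z/(z-a) for |z| > |a|.
Here a = 10/11, so X(z) = z/(z - (10/11)) = 11z/(11z - 10)
ROC: |z| > 10/11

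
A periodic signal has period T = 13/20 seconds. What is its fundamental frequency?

The fundamental frequency is the reciprocal of the period.
f = 1/T = 1/(13/20) = 20/13 Hz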